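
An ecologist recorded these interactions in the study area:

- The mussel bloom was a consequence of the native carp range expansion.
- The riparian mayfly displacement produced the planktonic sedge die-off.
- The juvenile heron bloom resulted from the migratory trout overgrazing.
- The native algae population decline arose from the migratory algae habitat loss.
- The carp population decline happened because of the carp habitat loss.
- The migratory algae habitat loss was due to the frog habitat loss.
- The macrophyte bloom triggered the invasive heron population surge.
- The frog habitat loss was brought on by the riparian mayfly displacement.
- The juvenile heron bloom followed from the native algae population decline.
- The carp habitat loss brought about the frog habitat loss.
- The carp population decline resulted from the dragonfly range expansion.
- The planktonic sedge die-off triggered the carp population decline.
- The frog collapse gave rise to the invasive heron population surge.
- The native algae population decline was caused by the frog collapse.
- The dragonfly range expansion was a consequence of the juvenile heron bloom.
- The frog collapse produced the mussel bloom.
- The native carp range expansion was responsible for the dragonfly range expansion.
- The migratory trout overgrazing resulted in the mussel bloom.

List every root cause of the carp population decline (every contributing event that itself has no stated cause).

the carp habitat loss, the frog collapse, the migratory trout overgrazing, the native carp range expansion, the riparian mayfly displacement

Tracing upstream from the carp population decline: the carp population decline ← the dragonfly range expansion ← the juvenile heron bloom ← the migratory trout overgrazing.
A separate upstream branch: the carp population decline ← the planktonic sedge die-off ← the riparian mayfly displacement.
A separate upstream branch: the carp population decline ← the carp habitat loss.
A separate upstream branch: the carp population decline ← the dragonfly range expansion ← the native carp range expansion.
A separate upstream branch: the carp population decline ← the dragonfly range expansion ← the juvenile heron bloom ← the native algae population decline ← the frog collapse.
Each of those chain origins has no stated cause.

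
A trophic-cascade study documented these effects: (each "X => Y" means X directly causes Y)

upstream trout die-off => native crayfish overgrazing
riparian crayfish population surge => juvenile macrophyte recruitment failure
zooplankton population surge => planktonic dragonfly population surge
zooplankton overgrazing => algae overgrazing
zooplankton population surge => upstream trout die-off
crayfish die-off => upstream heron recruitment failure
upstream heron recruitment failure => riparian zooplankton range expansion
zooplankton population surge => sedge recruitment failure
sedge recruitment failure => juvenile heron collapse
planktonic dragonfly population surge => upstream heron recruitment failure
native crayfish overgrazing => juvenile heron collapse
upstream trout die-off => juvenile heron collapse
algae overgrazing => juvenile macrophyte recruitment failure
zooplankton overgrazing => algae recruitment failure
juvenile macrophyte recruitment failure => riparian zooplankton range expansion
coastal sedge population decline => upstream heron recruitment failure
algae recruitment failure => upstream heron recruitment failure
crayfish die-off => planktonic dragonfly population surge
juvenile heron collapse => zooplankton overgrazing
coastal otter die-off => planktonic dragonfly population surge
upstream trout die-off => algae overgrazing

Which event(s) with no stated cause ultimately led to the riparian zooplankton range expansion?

the coastal otter die-off, the coastal sedge population decline, the crayfish die-off, the riparian crayfish population surge, the zooplankton population surge

Tracing upstream from the riparian zooplankton range expansion: the riparian zooplankton range expansion ← the upstream heron recruitment failure ← the planktonic dragonfly population surge ← the zooplankton population surge.
A separate upstream branch: the riparian zooplankton range expansion ← the juvenile macrophyte recruitment failure ← the riparian crayfish population surge.
A separate upstream branch: the riparian zooplankton range expansion ← the upstream heron recruitment failure ← the crayfish die-off.
A separate upstream branch: the riparian zooplankton range expansion ← the upstream heron recruitment failure ← the planktonic dragonfly population surge ← the coastal otter die-off.
A separate upstream branch: the riparian zooplankton range expansion ← the upstream heron recruitment failure ← the coastal sedge population decline.
Each of those chain origins has no stated cause.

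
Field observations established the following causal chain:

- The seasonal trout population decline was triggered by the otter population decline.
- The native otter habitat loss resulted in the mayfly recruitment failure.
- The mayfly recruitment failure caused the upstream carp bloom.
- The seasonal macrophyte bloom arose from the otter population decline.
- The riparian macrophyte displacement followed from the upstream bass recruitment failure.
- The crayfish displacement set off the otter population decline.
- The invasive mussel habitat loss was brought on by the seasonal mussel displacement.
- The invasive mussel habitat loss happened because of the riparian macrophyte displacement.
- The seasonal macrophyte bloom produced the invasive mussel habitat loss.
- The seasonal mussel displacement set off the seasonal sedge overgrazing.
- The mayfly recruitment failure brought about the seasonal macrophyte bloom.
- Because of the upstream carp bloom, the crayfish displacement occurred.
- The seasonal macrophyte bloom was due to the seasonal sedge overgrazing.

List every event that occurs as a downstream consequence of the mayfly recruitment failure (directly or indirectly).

Direct effects: the upstream carp bloom, the seasonal macrophyte bloom.
2 steps out: the crayfish displacement, the invasive mussel habitat loss.
3 steps out: the otter population decline.
4 steps out: the seasonal trout population decline.
Not reachable from it: the seasonal mussel displacement, the native otter habitat loss, the seasonal sedge overgrazing, the upstream bass recruitment failure, the riparian macrophyte displacement.

the crayfish displacement, the invasive mussel habitat loss, the otter population decline, the seasonal macrophyte bloom, the seasonal trout population decline, the upstream carp bloom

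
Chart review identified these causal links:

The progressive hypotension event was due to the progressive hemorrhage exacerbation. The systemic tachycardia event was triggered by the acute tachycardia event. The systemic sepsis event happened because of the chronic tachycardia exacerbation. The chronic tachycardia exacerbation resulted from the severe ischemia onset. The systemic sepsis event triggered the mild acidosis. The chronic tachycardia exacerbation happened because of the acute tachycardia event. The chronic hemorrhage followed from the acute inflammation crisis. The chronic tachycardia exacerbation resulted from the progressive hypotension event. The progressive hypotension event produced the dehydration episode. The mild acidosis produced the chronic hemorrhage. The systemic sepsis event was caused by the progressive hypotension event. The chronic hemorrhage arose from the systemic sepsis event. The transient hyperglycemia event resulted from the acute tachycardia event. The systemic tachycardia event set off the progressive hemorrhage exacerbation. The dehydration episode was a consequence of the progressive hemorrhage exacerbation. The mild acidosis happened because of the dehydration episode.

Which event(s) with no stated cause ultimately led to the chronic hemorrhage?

the acute inflammation crisis, the acute tachycardia event, the severe ischemia onset

Tracing upstream from the chronic hemorrhage: the chronic hemorrhage ← the systemic sepsis event ← the chronic tachycardia exacerbation ← the acute tachycardia event.
A separate upstream branch: the chronic hemorrhage ← the systemic sepsis event ← the chronic tachycardia exacerbation ← the severe ischemia onset.
A separate upstream branch: the chronic hemorrhage ← the acute inflammation crisis.
Each of those chain origins has no stated cause.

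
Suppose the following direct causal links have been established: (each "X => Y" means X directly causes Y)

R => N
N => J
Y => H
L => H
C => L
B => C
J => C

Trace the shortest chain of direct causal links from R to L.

R → N
N → J
J → C
C → L
Length: 4 steps.

R → N → J → C → L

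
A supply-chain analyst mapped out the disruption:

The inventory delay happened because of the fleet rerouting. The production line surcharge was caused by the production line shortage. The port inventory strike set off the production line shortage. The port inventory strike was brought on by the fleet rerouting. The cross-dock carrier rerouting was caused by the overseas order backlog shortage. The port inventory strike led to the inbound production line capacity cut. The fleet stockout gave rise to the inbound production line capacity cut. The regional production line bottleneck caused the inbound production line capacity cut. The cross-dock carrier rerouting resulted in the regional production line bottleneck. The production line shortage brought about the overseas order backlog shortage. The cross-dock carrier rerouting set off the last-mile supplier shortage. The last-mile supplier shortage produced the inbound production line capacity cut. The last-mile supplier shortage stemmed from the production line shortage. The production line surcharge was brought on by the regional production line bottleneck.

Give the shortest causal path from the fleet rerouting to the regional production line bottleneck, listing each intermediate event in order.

the fleet rerouting → the port inventory strike → the production line shortage → the overseas order backlog shortage → the cross-dock carrier rerouting → the regional production line bottleneck

the fleet rerouting → the port inventory strike
the port inventory strike → the production line shortage
the production line shortage → the overseas order backlog shortage
the overseas order backlog shortage → the cross-dock carrier rerouting
the cross-dock carrier rerouting → the regional production line bottleneck
Length: 5 steps.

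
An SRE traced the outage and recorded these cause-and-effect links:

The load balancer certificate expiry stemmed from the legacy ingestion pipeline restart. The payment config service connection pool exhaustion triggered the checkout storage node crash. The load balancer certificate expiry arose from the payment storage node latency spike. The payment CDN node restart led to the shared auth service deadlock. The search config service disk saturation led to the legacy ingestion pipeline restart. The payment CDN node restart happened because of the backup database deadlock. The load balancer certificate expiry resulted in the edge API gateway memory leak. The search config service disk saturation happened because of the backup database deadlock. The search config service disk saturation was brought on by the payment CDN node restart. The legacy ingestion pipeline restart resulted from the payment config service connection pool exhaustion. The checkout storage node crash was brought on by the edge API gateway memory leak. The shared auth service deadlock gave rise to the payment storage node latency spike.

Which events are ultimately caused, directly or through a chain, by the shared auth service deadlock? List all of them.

Direct effects: the payment storage node latency spike.
2 steps out: the load balancer certificate expiry.
3 steps out: the edge API gateway memory leak.
4 steps out: the checkout storage node crash.
Not reachable from it: the backup database deadlock, the payment CDN node restart, the search config service disk saturation, the payment config service connection pool exhaustion, the legacy ingestion pipeline restart.

the checkout storage node crash, the edge API gateway memory leak, the load balancer certificate expiry, the payment storage node latency spike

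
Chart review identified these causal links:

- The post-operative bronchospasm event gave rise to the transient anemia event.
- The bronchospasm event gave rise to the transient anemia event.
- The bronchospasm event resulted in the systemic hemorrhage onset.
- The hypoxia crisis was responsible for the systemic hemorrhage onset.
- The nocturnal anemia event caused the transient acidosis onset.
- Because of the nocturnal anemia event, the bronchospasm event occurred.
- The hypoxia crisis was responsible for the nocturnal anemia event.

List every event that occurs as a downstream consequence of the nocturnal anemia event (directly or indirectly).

the bronchospasm event, the systemic hemorrhage onset, the transient acidosis onset, the transient anemia event

Direct effects: the bronchospasm event, the transient acidosis onset.
2 steps out: the systemic hemorrhage onset, the transient anemia event.
Not reachable from it: the hypoxia crisis, the post-operative bronchospasm event.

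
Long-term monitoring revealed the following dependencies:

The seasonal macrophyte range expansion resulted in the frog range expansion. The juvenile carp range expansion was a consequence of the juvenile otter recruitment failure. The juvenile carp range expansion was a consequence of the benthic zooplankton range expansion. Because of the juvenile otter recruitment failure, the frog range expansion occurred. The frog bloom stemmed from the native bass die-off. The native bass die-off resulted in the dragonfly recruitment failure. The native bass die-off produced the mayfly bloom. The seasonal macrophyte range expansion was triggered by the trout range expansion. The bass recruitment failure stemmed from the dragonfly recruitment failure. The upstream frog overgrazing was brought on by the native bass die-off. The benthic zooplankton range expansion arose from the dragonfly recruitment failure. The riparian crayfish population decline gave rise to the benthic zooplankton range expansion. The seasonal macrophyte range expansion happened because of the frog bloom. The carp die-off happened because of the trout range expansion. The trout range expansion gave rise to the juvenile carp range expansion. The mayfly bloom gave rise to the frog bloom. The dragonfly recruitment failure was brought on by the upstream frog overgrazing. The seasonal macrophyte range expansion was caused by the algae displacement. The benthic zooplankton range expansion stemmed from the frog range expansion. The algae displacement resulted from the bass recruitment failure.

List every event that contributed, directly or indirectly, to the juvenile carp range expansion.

the algae displacement, the bass recruitment failure, the benthic zooplankton range expansion, the dragonfly recruitment failure, the frog bloom, the frog range expansion, the juvenile otter recruitment failure, the mayfly bloom, the native bass die-off, the riparian crayfish population decline, the seasonal macrophyte range expansion, the trout range expansion, the upstream frog overgrazing

Immediate causes of the juvenile carp range expansion: the juvenile otter recruitment failure, the trout range expansion, the benthic zooplankton range expansion.
Further upstream: the native bass die-off, the mayfly bloom, the frog bloom, the upstream frog overgrazing, the riparian crayfish population decline, the dragonfly recruitment failure, the bass recruitment failure, the algae displacement, the seasonal macrophyte range expansion, the frog range expansion.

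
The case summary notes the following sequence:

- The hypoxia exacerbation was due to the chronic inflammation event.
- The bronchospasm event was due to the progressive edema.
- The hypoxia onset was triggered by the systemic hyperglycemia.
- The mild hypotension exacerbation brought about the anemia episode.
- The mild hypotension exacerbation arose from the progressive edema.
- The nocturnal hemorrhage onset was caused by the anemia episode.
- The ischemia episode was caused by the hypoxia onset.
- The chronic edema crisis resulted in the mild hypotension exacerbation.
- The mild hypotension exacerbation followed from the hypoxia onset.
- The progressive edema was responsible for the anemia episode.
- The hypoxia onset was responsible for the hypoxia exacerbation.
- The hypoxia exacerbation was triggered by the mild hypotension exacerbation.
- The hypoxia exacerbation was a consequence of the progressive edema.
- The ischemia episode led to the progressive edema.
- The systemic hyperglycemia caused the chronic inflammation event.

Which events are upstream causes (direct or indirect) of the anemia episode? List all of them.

Immediate causes of the anemia episode: the progressive edema, the mild hypotension exacerbation.
Further upstream: the systemic hyperglycemia, the hypoxia onset, the ischemia episode, the chronic edema crisis.

the chronic edema crisis, the hypoxia onset, the ischemia episode, the mild hypotension exacerbation, the progressive edema, the systemic hyperglycemia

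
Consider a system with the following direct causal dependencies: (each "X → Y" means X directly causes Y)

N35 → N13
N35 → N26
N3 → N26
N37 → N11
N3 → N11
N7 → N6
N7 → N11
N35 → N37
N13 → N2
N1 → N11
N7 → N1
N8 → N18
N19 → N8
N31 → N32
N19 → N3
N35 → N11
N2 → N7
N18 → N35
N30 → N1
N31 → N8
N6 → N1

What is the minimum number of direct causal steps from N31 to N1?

Shortest chain: N31 → N8 → N18 → N35 → N13 → N2 → N7 → N1.

7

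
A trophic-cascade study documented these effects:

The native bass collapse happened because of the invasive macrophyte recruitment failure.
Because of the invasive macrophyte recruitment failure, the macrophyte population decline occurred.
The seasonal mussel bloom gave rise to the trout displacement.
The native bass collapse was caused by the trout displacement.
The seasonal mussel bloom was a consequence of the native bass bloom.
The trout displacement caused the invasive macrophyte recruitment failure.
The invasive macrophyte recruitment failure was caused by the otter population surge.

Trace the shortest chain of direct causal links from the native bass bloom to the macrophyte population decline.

the native bass bloom → the seasonal mussel bloom
the seasonal mussel bloom → the trout displacement
the trout displacement → the invasive macrophyte recruitment failure
the invasive macrophyte recruitment failure → the macrophyte population decline
Length: 4 steps.

the native bass bloom → the seasonal mussel bloom → the trout displacement → the invasive macrophyte recruitment failure → the macrophyte population decline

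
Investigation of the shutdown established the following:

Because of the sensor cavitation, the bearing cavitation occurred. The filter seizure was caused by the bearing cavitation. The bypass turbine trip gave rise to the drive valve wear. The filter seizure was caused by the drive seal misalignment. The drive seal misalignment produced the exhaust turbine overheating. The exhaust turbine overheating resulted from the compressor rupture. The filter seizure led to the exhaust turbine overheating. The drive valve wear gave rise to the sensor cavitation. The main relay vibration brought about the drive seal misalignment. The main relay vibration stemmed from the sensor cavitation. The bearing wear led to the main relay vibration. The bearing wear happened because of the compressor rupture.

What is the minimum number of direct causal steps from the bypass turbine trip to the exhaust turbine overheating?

5

Shortest chain: the bypass turbine trip → the drive valve wear → the sensor cavitation → the main relay vibration → the drive seal misalignment → the exhaust turbine overheating.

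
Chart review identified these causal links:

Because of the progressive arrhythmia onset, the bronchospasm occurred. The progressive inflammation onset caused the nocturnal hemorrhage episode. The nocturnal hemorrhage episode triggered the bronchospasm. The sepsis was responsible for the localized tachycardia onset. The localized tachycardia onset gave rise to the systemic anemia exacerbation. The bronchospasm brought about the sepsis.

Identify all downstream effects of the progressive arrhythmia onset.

Direct effects: the bronchospasm.
2 steps out: the sepsis.
3 steps out: the localized tachycardia onset.
4 steps out: the systemic anemia exacerbation.
Not reachable from it: the progressive inflammation onset, the nocturnal hemorrhage episode.

the bronchospasm, the localized tachycardia onset, the sepsis, the systemic anemia exacerbation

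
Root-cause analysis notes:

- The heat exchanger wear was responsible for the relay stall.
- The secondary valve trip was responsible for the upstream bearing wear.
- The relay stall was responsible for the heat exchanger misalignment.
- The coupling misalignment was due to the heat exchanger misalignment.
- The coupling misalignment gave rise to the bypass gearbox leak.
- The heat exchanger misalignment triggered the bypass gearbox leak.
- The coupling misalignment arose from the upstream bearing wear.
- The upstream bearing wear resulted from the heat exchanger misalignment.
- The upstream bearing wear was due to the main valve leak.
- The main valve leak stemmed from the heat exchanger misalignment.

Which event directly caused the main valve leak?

Upstream contributors include the heat exchanger wear, the relay stall, but only the heat exchanger misalignment feeds directly into the main valve leak.

the heat exchanger misalignment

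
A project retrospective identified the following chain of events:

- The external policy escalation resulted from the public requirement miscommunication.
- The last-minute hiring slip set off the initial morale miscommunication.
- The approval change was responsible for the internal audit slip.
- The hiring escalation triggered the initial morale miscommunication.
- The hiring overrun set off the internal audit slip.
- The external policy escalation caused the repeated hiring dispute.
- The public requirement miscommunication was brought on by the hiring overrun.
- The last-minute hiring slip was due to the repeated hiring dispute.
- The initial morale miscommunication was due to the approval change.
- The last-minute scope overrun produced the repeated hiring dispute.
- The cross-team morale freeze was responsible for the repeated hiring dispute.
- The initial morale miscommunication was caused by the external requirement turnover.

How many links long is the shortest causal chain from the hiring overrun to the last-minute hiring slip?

Shortest chain: the hiring overrun → the public requirement miscommunication → the external policy escalation → the repeated hiring dispute → the last-minute hiring slip.

4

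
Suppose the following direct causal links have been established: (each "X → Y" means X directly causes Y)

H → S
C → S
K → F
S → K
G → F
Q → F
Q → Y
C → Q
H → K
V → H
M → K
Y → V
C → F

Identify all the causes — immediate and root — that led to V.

C, Q, Y

Immediate cause of V: Y.
Further upstream: C, Q.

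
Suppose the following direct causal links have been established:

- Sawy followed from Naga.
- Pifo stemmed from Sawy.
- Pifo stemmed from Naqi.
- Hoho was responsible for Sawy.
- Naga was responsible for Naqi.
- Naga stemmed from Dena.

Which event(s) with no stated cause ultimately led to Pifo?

Dena, Hoho

Tracing upstream from Pifo: Pifo ← Sawy ← Naga ← Dena.
A separate upstream branch: Pifo ← Sawy ← Hoho.
Each of those chain origins has no stated cause.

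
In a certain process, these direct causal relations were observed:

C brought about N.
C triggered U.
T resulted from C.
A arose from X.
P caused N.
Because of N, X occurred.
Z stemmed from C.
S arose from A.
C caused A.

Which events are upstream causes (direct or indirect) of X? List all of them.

Immediate cause of X: N.
Further upstream: C, P.

C, N, P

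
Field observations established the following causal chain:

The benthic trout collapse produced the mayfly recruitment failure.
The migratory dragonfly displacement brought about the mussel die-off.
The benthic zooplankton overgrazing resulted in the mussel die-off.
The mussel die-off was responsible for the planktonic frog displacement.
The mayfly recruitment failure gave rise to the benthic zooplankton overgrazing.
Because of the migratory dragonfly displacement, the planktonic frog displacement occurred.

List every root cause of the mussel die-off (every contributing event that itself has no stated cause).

Tracing upstream from the mussel die-off: the mussel die-off ← the benthic zooplankton overgrazing ← the mayfly recruitment failure ← the benthic trout collapse.
A separate upstream branch: the mussel die-off ← the migratory dragonfly displacement.
Each of those chain origins has no stated cause.

the benthic trout collapse, the migratory dragonfly displacement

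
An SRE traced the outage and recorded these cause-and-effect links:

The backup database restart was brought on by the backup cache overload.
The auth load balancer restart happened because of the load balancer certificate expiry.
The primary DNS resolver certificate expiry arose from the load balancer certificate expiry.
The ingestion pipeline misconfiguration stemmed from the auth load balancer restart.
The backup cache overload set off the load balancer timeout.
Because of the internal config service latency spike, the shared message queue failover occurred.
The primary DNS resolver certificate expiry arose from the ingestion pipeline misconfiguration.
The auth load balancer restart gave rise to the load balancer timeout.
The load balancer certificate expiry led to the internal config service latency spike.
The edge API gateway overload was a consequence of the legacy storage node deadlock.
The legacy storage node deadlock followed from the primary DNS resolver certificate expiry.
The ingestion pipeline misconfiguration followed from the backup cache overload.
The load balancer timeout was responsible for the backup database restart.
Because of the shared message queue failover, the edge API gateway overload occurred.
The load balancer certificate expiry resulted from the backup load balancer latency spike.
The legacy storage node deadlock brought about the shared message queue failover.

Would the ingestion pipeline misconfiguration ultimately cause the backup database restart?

The ingestion pipeline misconfiguration leads to the primary DNS resolver certificate expiry, the legacy storage node deadlock, the shared message queue failover, the edge API gateway overload; the backup database restart is not among them.

No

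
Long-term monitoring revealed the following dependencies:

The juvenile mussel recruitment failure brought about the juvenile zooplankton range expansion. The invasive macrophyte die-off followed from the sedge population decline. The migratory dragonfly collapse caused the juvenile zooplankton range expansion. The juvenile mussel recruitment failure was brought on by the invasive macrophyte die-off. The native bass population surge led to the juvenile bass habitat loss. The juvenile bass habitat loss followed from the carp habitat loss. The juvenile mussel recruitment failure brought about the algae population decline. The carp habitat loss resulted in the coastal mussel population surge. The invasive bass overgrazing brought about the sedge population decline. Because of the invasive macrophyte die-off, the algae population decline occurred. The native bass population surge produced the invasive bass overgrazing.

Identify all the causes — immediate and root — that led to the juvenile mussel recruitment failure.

the invasive bass overgrazing, the invasive macrophyte die-off, the native bass population surge, the sedge population decline

Immediate cause of the juvenile mussel recruitment failure: the invasive macrophyte die-off.
Further upstream: the native bass population surge, the invasive bass overgrazing, the sedge population decline.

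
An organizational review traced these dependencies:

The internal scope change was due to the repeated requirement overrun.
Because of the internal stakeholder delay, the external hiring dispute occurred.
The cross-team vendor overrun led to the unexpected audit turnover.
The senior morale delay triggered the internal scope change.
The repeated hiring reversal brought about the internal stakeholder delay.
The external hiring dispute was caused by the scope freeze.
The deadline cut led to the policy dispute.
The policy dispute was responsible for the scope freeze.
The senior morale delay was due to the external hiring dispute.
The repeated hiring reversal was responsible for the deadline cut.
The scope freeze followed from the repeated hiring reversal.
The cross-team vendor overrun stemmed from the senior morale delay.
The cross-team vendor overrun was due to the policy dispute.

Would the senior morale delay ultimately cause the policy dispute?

No

The senior morale delay leads to the internal scope change, the cross-team vendor overrun, the unexpected audit turnover; the policy dispute is not among them.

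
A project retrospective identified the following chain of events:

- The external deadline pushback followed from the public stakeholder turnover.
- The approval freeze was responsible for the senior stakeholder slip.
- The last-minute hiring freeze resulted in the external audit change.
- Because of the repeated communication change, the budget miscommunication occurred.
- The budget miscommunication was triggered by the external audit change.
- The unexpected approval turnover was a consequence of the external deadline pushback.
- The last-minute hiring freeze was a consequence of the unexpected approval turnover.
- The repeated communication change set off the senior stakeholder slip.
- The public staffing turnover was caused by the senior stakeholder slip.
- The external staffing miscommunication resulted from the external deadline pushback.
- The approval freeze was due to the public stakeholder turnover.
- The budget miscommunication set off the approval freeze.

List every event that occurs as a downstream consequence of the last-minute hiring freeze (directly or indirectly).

Direct effects: the external audit change.
2 steps out: the budget miscommunication.
3 steps out: the approval freeze.
4 steps out: the senior stakeholder slip.
5 steps out: the public staffing turnover.
Not reachable from it: the public stakeholder turnover, the external deadline pushback, the external staffing miscommunication, the unexpected approval turnover, the repeated communication change.

the approval freeze, the budget miscommunication, the external audit change, the public staffing turnover, the senior stakeholder slip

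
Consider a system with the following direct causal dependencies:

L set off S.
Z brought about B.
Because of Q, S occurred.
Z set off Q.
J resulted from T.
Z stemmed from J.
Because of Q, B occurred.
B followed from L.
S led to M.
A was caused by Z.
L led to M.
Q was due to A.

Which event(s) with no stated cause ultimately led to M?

Tracing upstream from M: M ← S ← Q ← Z ← J ← T.
A separate upstream branch: M ← L.
Each of those chain origins has no stated cause.

L, T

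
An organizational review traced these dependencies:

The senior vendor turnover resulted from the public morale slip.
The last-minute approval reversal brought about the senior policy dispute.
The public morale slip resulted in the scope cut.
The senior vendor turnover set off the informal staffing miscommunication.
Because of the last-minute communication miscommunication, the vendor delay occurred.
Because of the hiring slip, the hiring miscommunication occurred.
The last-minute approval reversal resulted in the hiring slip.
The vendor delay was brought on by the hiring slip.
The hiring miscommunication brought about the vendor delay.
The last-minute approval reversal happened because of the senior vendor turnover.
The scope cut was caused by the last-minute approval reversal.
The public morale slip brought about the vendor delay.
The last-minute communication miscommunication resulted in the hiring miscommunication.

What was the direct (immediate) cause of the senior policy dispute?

the last-minute approval reversal

Upstream contributors include the public morale slip, the senior vendor turnover, but only the last-minute approval reversal feeds directly into the senior policy dispute.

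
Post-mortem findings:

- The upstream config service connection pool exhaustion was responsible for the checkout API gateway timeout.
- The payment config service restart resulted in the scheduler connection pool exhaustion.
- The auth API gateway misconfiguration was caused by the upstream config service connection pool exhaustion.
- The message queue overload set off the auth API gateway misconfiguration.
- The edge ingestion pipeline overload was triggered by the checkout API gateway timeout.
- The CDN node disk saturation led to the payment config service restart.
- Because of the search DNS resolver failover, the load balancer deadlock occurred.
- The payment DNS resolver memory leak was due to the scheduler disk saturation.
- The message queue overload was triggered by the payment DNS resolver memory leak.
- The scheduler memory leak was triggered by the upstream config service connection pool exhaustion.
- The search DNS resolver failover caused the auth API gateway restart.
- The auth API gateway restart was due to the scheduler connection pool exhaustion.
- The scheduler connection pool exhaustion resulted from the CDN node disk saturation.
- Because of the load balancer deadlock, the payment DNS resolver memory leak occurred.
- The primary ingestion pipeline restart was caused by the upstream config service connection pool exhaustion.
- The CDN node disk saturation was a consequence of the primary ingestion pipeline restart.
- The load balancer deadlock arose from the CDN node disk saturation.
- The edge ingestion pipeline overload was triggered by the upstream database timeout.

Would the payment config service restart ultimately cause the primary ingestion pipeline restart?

The payment config service restart leads to the scheduler connection pool exhaustion, the auth API gateway restart; the primary ingestion pipeline restart is not among them.

No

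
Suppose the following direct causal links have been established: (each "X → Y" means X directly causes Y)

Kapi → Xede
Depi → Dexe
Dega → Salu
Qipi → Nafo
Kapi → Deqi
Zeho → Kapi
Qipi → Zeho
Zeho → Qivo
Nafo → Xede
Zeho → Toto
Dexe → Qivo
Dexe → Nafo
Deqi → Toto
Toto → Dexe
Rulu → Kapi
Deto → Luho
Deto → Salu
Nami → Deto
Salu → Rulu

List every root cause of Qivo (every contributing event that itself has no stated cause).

Tracing upstream from Qivo: Qivo ← Dexe ← Depi.
A separate upstream branch: Qivo ← Dexe ← Toto ← Deqi ← Kapi ← Rulu ← Salu ← Deto ← Nami.
A separate upstream branch: Qivo ← Dexe ← Toto ← Deqi ← Kapi ← Rulu ← Salu ← Dega.
A separate upstream branch: Qivo ← Zeho ← Qipi.
Each of those chain origins has no stated cause.

Dega, Depi, Nami, Qipi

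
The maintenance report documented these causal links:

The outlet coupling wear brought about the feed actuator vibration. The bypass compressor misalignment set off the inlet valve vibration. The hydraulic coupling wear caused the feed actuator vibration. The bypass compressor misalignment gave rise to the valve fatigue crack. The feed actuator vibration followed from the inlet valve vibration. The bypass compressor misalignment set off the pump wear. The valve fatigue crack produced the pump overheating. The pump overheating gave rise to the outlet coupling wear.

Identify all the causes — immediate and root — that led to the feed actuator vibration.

the bypass compressor misalignment, the hydraulic coupling wear, the inlet valve vibration, the outlet coupling wear, the pump overheating, the valve fatigue crack

Immediate causes of the feed actuator vibration: the inlet valve vibration, the outlet coupling wear, the hydraulic coupling wear.
Further upstream: the bypass compressor misalignment, the valve fatigue crack, the pump overheating.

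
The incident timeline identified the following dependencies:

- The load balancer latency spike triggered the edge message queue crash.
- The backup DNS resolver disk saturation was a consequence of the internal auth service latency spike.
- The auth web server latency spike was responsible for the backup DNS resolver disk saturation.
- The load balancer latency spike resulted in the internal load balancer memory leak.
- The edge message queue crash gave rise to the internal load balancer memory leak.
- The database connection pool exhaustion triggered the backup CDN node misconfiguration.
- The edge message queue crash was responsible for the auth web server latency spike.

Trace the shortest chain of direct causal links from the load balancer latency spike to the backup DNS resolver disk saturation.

the load balancer latency spike → the edge message queue crash → the auth web server latency spike → the backup DNS resolver disk saturation

the load balancer latency spike → the edge message queue crash
the edge message queue crash → the auth web server latency spike
the auth web server latency spike → the backup DNS resolver disk saturation
Length: 3 steps.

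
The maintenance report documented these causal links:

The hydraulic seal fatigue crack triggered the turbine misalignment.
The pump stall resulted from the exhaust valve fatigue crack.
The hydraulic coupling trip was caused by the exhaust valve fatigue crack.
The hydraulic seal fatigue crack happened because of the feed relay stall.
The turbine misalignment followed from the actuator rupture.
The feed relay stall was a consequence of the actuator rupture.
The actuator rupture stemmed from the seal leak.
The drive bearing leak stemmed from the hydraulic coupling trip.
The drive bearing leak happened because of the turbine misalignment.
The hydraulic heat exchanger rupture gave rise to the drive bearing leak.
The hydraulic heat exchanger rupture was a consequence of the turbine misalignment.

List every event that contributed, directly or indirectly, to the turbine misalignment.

Immediate causes of the turbine misalignment: the actuator rupture, the hydraulic seal fatigue crack.
Further upstream: the seal leak, the feed relay stall.

the actuator rupture, the feed relay stall, the hydraulic seal fatigue crack, the seal leak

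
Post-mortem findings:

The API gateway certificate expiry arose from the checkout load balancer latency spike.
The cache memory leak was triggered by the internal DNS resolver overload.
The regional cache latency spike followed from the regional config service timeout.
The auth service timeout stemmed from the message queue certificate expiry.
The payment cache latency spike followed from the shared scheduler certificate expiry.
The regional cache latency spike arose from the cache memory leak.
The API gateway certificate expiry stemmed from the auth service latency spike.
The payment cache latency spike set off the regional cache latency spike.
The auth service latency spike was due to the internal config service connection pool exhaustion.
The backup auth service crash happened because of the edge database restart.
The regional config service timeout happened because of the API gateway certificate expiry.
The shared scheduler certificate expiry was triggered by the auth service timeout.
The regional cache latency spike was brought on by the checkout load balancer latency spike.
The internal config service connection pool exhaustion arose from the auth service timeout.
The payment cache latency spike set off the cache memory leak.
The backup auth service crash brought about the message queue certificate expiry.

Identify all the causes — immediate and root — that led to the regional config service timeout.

the API gateway certificate expiry, the auth service latency spike, the auth service timeout, the backup auth service crash, the checkout load balancer latency spike, the edge database restart, the internal config service connection pool exhaustion, the message queue certificate expiry

Immediate cause of the regional config service timeout: the API gateway certificate expiry.
Further upstream: the edge database restart, the checkout load balancer latency spike, the backup auth service crash, the message queue certificate expiry, the auth service timeout, the internal config service connection pool exhaustion, the auth service latency spike.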